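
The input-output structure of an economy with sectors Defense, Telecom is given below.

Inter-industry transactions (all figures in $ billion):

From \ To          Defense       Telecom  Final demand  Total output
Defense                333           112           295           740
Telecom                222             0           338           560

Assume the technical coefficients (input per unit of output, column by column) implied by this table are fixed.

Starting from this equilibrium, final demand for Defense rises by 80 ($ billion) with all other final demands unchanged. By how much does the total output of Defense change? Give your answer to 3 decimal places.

Δx_1 = 163.265

Technical coefficients a_ij = z_ij / X_j:
  a_11 = 333/740 = 0.45, a_21 = 222/740 = 0.30
  a_12 = 112/560 = 0.20, a_22 = 0/560 = 0.00
I − A =
  [   0.55    -0.20]
  [  -0.30     1.00]
det(I−A) = (0.55)(1.00) − (-0.20)(-0.30) = 0.4900
adj(I−A) = [[1.00, 0.20], [0.30, 0.55]]
(I − A)⁻¹ = adj(I−A) / det(I−A) ≈
  [   2.0408     0.4082]
  [   0.6122     1.1224]
Δx = (I − A)⁻¹ Δd with Δd having +80 in the Defense component and 0 elsewhere.
So Δx_1 = L_11 · (+80), where L_11 = adj(I−A)_11 / det(I−A) = 1.00 / 0.4900.
Δx_1 = 1.00 × (+80) / 0.4900 = 80.00 / 0.4900 ≈ 163.265.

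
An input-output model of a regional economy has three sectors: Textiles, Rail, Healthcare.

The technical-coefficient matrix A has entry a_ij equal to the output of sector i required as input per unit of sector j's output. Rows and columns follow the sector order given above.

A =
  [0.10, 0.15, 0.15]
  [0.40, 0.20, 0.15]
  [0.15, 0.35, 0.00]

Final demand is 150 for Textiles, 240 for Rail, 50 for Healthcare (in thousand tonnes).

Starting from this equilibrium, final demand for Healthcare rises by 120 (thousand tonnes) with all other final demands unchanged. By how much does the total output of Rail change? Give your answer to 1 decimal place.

Δx_R = 41.0

I − A =
  [   0.90    -0.15    -0.15]
  [  -0.40     0.80    -0.15]
  [  -0.15    -0.35     1.00]
Cofactors of I−A, C_ij = (−1)^(i+j)·(minor ij) (rows/columns in the sector order above):
  C_11 = (0.80)(1.00) − (-0.15)(-0.35) = 0.7475
  C_12 = −[(-0.40)(1.00) − (-0.15)(-0.15)] = 0.4225
  C_13 = (-0.40)(-0.35) − (0.80)(-0.15) = 0.2600
  C_21 = −[(-0.15)(1.00) − (-0.15)(-0.35)] = 0.2025
  C_22 = (0.90)(1.00) − (-0.15)(-0.15) = 0.8775
  C_23 = −[(0.90)(-0.35) − (-0.15)(-0.15)] = 0.3375
  C_31 = (-0.15)(-0.15) − (-0.15)(0.80) = 0.1425
  C_32 = −[(0.90)(-0.15) − (-0.15)(-0.40)] = 0.1950
  C_33 = (0.90)(0.80) − (-0.15)(-0.40) = 0.6600
det(I−A) = Σ_j (I−A)_1j·C_1j = (0.90)(0.7475) + (-0.15)(0.4225) + (-0.15)(0.2600) = 0.570375
adj(I−A) = Cᵀ =
  [ 0.7475   0.2025   0.1425]
  [ 0.4225   0.8775   0.1950]
  [ 0.2600   0.3375   0.6600]
(I − A)⁻¹ = adj(I−A) / det(I−A) ≈
  [   1.3105     0.3550     0.2498]
  [   0.7407     1.5385     0.3419]
  [   0.4558     0.5917     1.1571]
Δx = (I − A)⁻¹ Δd with Δd having +120 in the Healthcare component and 0 elsewhere.
So Δx_R = L_RH · (+120), where L_RH = adj(I−A)_RH / det(I−A) = 0.1950 / 0.570375.
Δx_R = 0.1950 × (+120) / 0.570375 = 23.40 / 0.570375 ≈ 41.0.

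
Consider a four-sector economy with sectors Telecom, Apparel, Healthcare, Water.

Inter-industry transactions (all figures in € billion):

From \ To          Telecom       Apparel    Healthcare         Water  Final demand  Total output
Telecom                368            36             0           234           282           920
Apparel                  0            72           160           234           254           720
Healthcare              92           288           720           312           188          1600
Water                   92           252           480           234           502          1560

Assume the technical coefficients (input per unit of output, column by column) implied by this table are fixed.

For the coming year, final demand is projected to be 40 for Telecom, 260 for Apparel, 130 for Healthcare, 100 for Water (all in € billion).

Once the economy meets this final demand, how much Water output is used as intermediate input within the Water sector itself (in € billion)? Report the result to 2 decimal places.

z_WW = 100.80

Technical coefficients a_ij = z_ij / X_j:
  a_TT = 368/920 = 0.40, a_AT = 0/920 = 0.00, a_HT = 92/920 = 0.10, a_WT = 92/920 = 0.10
  a_TA = 36/720 = 0.05, a_AA = 72/720 = 0.10, a_HA = 288/720 = 0.40, a_WA = 252/720 = 0.35
  a_TH = 0/1600 = 0.00, a_AH = 160/1600 = 0.10, a_HH = 720/1600 = 0.45, a_WH = 480/1600 = 0.30
  a_TW = 234/1560 = 0.15, a_AW = 234/1560 = 0.15, a_HW = 312/1560 = 0.20, a_WW = 234/1560 = 0.15
I − A =
  [   0.60    -0.05     0.00    -0.15]
  [   0.00     0.90    -0.10    -0.15]
  [  -0.10    -0.40     0.55    -0.20]
  [  -0.10    -0.35    -0.30     0.85]
Compute the cofactors C_ij = (−1)^(i+j)·(3×3 minor ij) of I−A; the adjugate is their transpose:
adj(I−A) = Cᵀ =
  [ 0.278875   0.067250   0.052250   0.073375]
  [ 0.023250   0.231750   0.076500   0.063000]
  [ 0.095250   0.250500   0.413250   0.158250]
  [ 0.076000   0.191750   0.183500   0.272500]
det(I−A) = Σ_j (I−A)_1j·C_1j = (0.60)(0.278875) + (-0.05)(0.023250) + (0.00)(0.095250) + (-0.15)(0.076000) = 0.1547625
(I − A)⁻¹ = adj(I−A) / det(I−A) ≈
  [   1.8020     0.4345     0.3376     0.4741]
  [   0.1502     1.4975     0.4943     0.4071]
  [   0.6155     1.6186     2.6702     1.0225]
  [   0.4911     1.2390     1.1857     1.7608]
First solve x = (I − A)⁻¹ d = adj(I−A)·d / det(I−A); in particular x_W = (0.076000·40 + 0.191750·260 + 0.183500·130 + 0.272500·100) / 0.1547625 = 104.00 / 0.1547625 ≈ 671.9974.
Intermediate flow from W to W: z_WW = a_WW · x_W = 0.15 × 104.00 / 0.1547625 = 15.60 / 0.1547625 ≈ 100.80.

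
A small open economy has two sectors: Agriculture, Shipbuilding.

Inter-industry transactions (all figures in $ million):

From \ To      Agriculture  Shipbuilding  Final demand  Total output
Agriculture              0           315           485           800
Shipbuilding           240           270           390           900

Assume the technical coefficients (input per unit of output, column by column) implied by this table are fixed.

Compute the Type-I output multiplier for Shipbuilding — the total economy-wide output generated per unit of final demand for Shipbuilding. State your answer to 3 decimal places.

m_S = 2.269

Technical coefficients a_ij = z_ij / X_j:
  a_AA = 0/800 = 0.00, a_SA = 240/800 = 0.30
  a_AS = 315/900 = 0.35, a_SS = 270/900 = 0.30
I − A =
  [   1.00    -0.35]
  [  -0.30     0.70]
det(I−A) = (1.00)(0.70) − (-0.35)(-0.30) = 0.5950
adj(I−A) = [[0.70, 0.35], [0.30, 1.00]]
(I − A)⁻¹ = adj(I−A) / det(I−A) ≈
  [   1.1765     0.5882]
  [   0.5042     1.6807]
The output multiplier for sector j is the column-j sum of the Leontief inverse (I − A)⁻¹ = adj(I−A) / det(I−A).
Column S of adj(I−A): (0.35, 1.00); det(I−A) = 0.5950.
m_S = (0.35 + 1.00) / 0.5950 = 1.35 / 0.5950 ≈ 2.269.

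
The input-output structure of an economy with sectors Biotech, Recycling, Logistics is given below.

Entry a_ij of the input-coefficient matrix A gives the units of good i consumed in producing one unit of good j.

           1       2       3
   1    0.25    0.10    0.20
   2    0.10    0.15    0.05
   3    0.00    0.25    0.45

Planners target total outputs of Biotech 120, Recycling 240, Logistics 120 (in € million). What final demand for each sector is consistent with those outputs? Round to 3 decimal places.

I − A =
  [   0.75    -0.10    -0.20]
  [  -0.10     0.85    -0.05]
  [   0.00    -0.25     0.55]
d = (I − A) x:
  d_1 = (+0.75)·120 + (-0.10)·240 + (-0.20)·120 = 42.000
  d_2 = (-0.10)·120 + (+0.85)·240 + (-0.05)·120 = 186.000
  d_3 = (+0.00)·120 + (-0.25)·240 + (+0.55)·120 = 6.000

d_1 = 42.000, d_2 = 186.000, d_3 = 6.000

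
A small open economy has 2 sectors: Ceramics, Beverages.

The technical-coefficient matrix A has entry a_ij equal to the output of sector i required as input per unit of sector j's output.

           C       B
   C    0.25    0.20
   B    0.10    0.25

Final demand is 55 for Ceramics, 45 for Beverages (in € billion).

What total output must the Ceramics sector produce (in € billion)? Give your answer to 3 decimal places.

x_C = 92.627

I − A =
  [   0.75    -0.20]
  [  -0.10     0.75]
det(I−A) = (0.75)(0.75) − (-0.20)(-0.10) = 0.5425
adj(I−A) = [[0.75, 0.20], [0.10, 0.75]]
(I − A)⁻¹ = adj(I−A) / det(I−A) ≈
  [   1.3825     0.3687]
  [   0.1843     1.3825]
x = (I − A)⁻¹ d = adj(I−A)·d / det(I−A), with det(I−A) = 0.5425:
  x_C = (0.75·55 + 0.20·45) / 0.5425 = 50.25 / 0.5425 ≈ 92.627
  x_B = (0.10·55 + 0.75·45) / 0.5425 = 39.25 / 0.5425 ≈ 72.350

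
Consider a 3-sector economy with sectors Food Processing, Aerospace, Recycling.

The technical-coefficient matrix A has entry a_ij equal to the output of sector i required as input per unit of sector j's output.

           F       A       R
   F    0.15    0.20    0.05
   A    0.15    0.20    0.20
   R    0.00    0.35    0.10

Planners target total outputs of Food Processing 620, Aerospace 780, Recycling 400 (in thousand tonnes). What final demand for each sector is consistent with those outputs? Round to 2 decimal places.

I − A =
  [   0.85    -0.20    -0.05]
  [  -0.15     0.80    -0.20]
  [   0.00    -0.35     0.90]
d = (I − A) x:
  d_F = (+0.85)·620 + (-0.20)·780 + (-0.05)·400 = 351.00
  d_A = (-0.15)·620 + (+0.80)·780 + (-0.20)·400 = 451.00
  d_R = (+0.00)·620 + (-0.35)·780 + (+0.90)·400 = 87.00

d_F = 351.00, d_A = 451.00, d_R = 87.00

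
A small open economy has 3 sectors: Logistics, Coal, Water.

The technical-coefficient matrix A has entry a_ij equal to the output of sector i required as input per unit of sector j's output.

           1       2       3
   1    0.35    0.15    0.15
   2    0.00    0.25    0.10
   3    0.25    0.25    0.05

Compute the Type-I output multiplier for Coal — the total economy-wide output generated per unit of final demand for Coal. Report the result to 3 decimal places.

m_2 = 2.313

I − A =
  [   0.65    -0.15    -0.15]
  [   0.00     0.75    -0.10]
  [  -0.25    -0.25     0.95]
Cofactors of I−A, C_ij = (−1)^(i+j)·(minor ij) (rows/columns in the sector order above):
  C_11 = (0.75)(0.95) − (-0.10)(-0.25) = 0.6875
  C_12 = −[(0.00)(0.95) − (-0.10)(-0.25)] = 0.0250
  C_13 = (0.00)(-0.25) − (0.75)(-0.25) = 0.1875
  C_21 = −[(-0.15)(0.95) − (-0.15)(-0.25)] = 0.1800
  C_22 = (0.65)(0.95) − (-0.15)(-0.25) = 0.5800
  C_23 = −[(0.65)(-0.25) − (-0.15)(-0.25)] = 0.2000
  C_31 = (-0.15)(-0.10) − (-0.15)(0.75) = 0.1275
  C_32 = −[(0.65)(-0.10) − (-0.15)(0.00)] = 0.0650
  C_33 = (0.65)(0.75) − (-0.15)(0.00) = 0.4875
det(I−A) = Σ_j (I−A)_1j·C_1j = (0.65)(0.6875) + (-0.15)(0.0250) + (-0.15)(0.1875) = 0.4150
adj(I−A) = Cᵀ =
  [ 0.6875   0.1800   0.1275]
  [ 0.0250   0.5800   0.0650]
  [ 0.1875   0.2000   0.4875]
(I − A)⁻¹ = adj(I−A) / det(I−A) ≈
  [   1.6566     0.4337     0.3072]
  [   0.0602     1.3976     0.1566]
  [   0.4518     0.4819     1.1747]
The output multiplier for sector j is the column-j sum of the Leontief inverse (I − A)⁻¹ = adj(I−A) / det(I−A).
Column 2 of adj(I−A): (0.1800, 0.5800, 0.2000); det(I−A) = 0.4150.
m_2 = (0.1800 + 0.5800 + 0.2000) / 0.4150 = 0.96 / 0.4150 ≈ 2.313.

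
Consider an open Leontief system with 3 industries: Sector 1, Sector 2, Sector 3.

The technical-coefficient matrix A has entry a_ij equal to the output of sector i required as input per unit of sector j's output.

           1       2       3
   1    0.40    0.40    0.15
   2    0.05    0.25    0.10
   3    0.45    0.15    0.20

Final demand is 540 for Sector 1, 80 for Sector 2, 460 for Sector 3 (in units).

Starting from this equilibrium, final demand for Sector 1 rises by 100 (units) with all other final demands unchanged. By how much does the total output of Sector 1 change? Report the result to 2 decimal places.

I − A =
  [   0.60    -0.40    -0.15]
  [  -0.05     0.75    -0.10]
  [  -0.45    -0.15     0.80]
Cofactors of I−A, C_ij = (−1)^(i+j)·(minor ij) (rows/columns in the sector order above):
  C_11 = (0.75)(0.80) − (-0.10)(-0.15) = 0.5850
  C_12 = −[(-0.05)(0.80) − (-0.10)(-0.45)] = 0.0850
  C_13 = (-0.05)(-0.15) − (0.75)(-0.45) = 0.3450
  C_21 = −[(-0.40)(0.80) − (-0.15)(-0.15)] = 0.3425
  C_22 = (0.60)(0.80) − (-0.15)(-0.45) = 0.4125
  C_23 = −[(0.60)(-0.15) − (-0.40)(-0.45)] = 0.2700
  C_31 = (-0.40)(-0.10) − (-0.15)(0.75) = 0.1525
  C_32 = −[(0.60)(-0.10) − (-0.15)(-0.05)] = 0.0675
  C_33 = (0.60)(0.75) − (-0.40)(-0.05) = 0.4300
det(I−A) = Σ_j (I−A)_1j·C_1j = (0.60)(0.5850) + (-0.40)(0.0850) + (-0.15)(0.3450) = 0.26525
adj(I−A) = Cᵀ =
  [ 0.5850   0.3425   0.1525]
  [ 0.0850   0.4125   0.0675]
  [ 0.3450   0.2700   0.4300]
(I − A)⁻¹ = adj(I−A) / det(I−A) ≈
  [   2.2055     1.2912     0.5749]
  [   0.3205     1.5551     0.2545]
  [   1.3007     1.0179     1.6211]
Δx = (I − A)⁻¹ Δd with Δd having +100 in the Sector 1 component and 0 elsewhere.
So Δx_1 = L_11 · (+100), where L_11 = adj(I−A)_11 / det(I−A) = 0.5850 / 0.26525.
Δx_1 = 0.5850 × (+100) / 0.26525 = 58.50 / 0.26525 ≈ 220.55.

Δx_1 = 220.55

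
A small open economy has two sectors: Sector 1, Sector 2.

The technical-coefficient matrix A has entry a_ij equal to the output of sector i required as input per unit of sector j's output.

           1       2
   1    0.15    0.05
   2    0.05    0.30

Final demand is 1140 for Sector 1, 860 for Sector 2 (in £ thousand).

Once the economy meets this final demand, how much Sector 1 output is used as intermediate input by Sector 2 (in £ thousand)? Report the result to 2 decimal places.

z_12 = 66.50

I − A =
  [   0.85    -0.05]
  [  -0.05     0.70]
det(I−A) = (0.85)(0.70) − (-0.05)(-0.05) = 0.5925
adj(I−A) = [[0.70, 0.05], [0.05, 0.85]]
(I − A)⁻¹ = adj(I−A) / det(I−A) ≈
  [   1.1814     0.0844]
  [   0.0844     1.4346]
First solve x = (I − A)⁻¹ d = adj(I−A)·d / det(I−A); in particular x_2 = (0.05·1140 + 0.85·860) / 0.5925 = 788.00 / 0.5925 ≈ 1329.9578.
Intermediate flow from 1 to 2: z_12 = a_12 · x_2 = 0.05 × 788.00 / 0.5925 = 39.40 / 0.5925 ≈ 66.50.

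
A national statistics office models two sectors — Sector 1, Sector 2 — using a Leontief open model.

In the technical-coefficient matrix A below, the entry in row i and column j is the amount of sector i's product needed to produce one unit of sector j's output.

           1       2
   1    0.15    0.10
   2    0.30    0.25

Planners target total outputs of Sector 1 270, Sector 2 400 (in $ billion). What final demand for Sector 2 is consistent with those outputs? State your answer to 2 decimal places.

I − A =
  [   0.85    -0.10]
  [  -0.30     0.75]
d = (I − A) x:
  d_1 = (+0.85)·270 + (-0.10)·400 = 189.50
  d_2 = (-0.30)·270 + (+0.75)·400 = 219.00

d_2 = 219.00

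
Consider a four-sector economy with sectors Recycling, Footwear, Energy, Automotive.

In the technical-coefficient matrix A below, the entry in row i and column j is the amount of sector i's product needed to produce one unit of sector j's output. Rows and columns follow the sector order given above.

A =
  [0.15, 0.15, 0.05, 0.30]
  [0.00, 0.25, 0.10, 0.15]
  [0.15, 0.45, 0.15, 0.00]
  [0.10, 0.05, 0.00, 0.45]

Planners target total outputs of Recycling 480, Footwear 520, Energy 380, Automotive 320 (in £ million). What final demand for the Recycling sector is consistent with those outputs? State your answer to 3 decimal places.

d_R = 215.000

I − A =
  [   0.85    -0.15    -0.05    -0.30]
  [   0.00     0.75    -0.10    -0.15]
  [  -0.15    -0.45     0.85     0.00]
  [  -0.10    -0.05     0.00     0.55]
d = (I − A) x:
  d_R = (+0.85)·480 + (-0.15)·520 + (-0.05)·380 + (-0.30)·320 = 215.000
  d_F = (+0.00)·480 + (+0.75)·520 + (-0.10)·380 + (-0.15)·320 = 304.000
  d_E = (-0.15)·480 + (-0.45)·520 + (+0.85)·380 + (+0.00)·320 = 17.000
  d_A = (-0.10)·480 + (-0.05)·520 + (+0.00)·380 + (+0.55)·320 = 102.000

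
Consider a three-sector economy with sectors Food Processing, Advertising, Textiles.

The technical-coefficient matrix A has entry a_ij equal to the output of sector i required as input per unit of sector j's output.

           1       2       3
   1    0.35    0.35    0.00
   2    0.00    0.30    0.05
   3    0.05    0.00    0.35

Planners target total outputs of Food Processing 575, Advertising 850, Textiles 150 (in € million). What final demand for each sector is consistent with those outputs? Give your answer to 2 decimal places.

I − A =
  [   0.65    -0.35     0.00]
  [   0.00     0.70    -0.05]
  [  -0.05     0.00     0.65]
d = (I − A) x:
  d_1 = (+0.65)·575 + (-0.35)·850 + (+0.00)·150 = 76.25
  d_2 = (+0.00)·575 + (+0.70)·850 + (-0.05)·150 = 587.50
  d_3 = (-0.05)·575 + (+0.00)·850 + (+0.65)·150 = 68.75

d_1 = 76.25, d_2 = 587.50, d_3 = 68.75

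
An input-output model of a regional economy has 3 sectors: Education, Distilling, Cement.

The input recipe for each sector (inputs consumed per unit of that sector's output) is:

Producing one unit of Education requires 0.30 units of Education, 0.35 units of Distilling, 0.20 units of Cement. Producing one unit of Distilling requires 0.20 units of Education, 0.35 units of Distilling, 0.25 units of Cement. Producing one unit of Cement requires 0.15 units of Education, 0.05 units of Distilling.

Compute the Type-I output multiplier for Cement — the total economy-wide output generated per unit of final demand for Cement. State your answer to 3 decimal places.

m_3 = 1.698

I − A =
  [   0.70    -0.20    -0.15]
  [  -0.35     0.65    -0.05]
  [  -0.20    -0.25     1.00]
Cofactors of I−A, C_ij = (−1)^(i+j)·(minor ij) (rows/columns in the sector order above):
  C_11 = (0.65)(1.00) − (-0.05)(-0.25) = 0.6375
  C_12 = −[(-0.35)(1.00) − (-0.05)(-0.20)] = 0.3600
  C_13 = (-0.35)(-0.25) − (0.65)(-0.20) = 0.2175
  C_21 = −[(-0.20)(1.00) − (-0.15)(-0.25)] = 0.2375
  C_22 = (0.70)(1.00) − (-0.15)(-0.20) = 0.6700
  C_23 = −[(0.70)(-0.25) − (-0.20)(-0.20)] = 0.2150
  C_31 = (-0.20)(-0.05) − (-0.15)(0.65) = 0.1075
  C_32 = −[(0.70)(-0.05) − (-0.15)(-0.35)] = 0.0875
  C_33 = (0.70)(0.65) − (-0.20)(-0.35) = 0.3850
det(I−A) = Σ_j (I−A)_1j·C_1j = (0.70)(0.6375) + (-0.20)(0.3600) + (-0.15)(0.2175) = 0.341625
adj(I−A) = Cᵀ =
  [ 0.6375   0.2375   0.1075]
  [ 0.3600   0.6700   0.0875]
  [ 0.2175   0.2150   0.3850]
(I − A)⁻¹ = adj(I−A) / det(I−A) ≈
  [   1.8661     0.6952     0.3147]
  [   1.0538     1.9612     0.2561]
  [   0.6367     0.6293     1.1270]
The output multiplier for sector j is the column-j sum of the Leontief inverse (I − A)⁻¹ = adj(I−A) / det(I−A).
Column 3 of adj(I−A): (0.1075, 0.0875, 0.3850); det(I−A) = 0.341625.
m_3 = (0.1075 + 0.0875 + 0.3850) / 0.341625 = 0.58 / 0.341625 ≈ 1.698.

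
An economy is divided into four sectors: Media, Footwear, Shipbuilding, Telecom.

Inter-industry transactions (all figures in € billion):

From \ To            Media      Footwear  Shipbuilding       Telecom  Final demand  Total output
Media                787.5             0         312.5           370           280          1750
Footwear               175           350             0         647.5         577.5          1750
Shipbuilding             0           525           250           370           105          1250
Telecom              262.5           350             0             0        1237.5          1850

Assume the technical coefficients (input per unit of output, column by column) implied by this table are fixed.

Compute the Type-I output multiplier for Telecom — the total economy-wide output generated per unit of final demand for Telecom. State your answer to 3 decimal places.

m_4 = 3.087

Technical coefficients a_ij = z_ij / X_j:
  a_11 = 787.5/1750 = 0.45, a_21 = 175/1750 = 0.10, a_31 = 0/1750 = 0.00, a_41 = 262.5/1750 = 0.15
  a_12 = 0/1750 = 0.00, a_22 = 350/1750 = 0.20, a_32 = 525/1750 = 0.30, a_42 = 350/1750 = 0.20
  a_13 = 312.5/1250 = 0.25, a_23 = 0/1250 = 0.00, a_33 = 250/1250 = 0.20, a_43 = 0/1250 = 0.00
  a_14 = 370/1850 = 0.20, a_24 = 647.5/1850 = 0.35, a_34 = 370/1850 = 0.20, a_44 = 0/1850 = 0.00
I − A =
  [   0.55     0.00    -0.25    -0.20]
  [  -0.10     0.80     0.00    -0.35]
  [   0.00    -0.30     0.80    -0.20]
  [  -0.15    -0.20     0.00     1.00]
Compute the cofactors C_ij = (−1)^(i+j)·(3×3 minor ij) of I−A; the adjugate is their transpose:
adj(I−A) = Cᵀ =
  [ 0.584000   0.117000   0.182500   0.194250]
  [ 0.122000   0.408500   0.038125   0.175000]
  [ 0.073750   0.178000   0.373500   0.151750]
  [ 0.112000   0.099250   0.035000   0.344500]
det(I−A) = Σ_j (I−A)_1j·C_1j = (0.55)(0.584000) + (0.00)(0.122000) + (-0.25)(0.073750) + (-0.20)(0.112000) = 0.2803625
(I − A)⁻¹ = adj(I−A) / det(I−A) ≈
  [   2.0830     0.4173     0.6509     0.6929]
  [   0.4352     1.4570     0.1360     0.6242]
  [   0.2631     0.6349     1.3322     0.5413]
  [   0.3995     0.3540     0.1248     1.2288]
The output multiplier for sector j is the column-j sum of the Leontief inverse (I − A)⁻¹ = adj(I−A) / det(I−A).
Column 4 of adj(I−A): (0.194250, 0.175000, 0.151750, 0.344500); det(I−A) = 0.2803625.
m_4 = (0.194250 + 0.175000 + 0.151750 + 0.344500) / 0.2803625 = 0.8655 / 0.2803625 ≈ 3.087.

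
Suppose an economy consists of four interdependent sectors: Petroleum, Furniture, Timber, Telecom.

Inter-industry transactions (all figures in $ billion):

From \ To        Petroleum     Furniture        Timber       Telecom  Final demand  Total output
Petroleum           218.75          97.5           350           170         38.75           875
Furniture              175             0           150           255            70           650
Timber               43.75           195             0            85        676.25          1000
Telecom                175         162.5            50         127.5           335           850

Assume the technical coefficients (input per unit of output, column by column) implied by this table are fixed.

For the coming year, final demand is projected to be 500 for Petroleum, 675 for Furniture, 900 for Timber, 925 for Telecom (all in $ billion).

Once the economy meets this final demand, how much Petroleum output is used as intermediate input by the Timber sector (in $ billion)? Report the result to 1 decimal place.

z_13 = 687.5

Technical coefficients a_ij = z_ij / X_j:
  a_11 = 218.75/875 = 0.25, a_21 = 175/875 = 0.20, a_31 = 43.75/875 = 0.05, a_41 = 175/875 = 0.20
  a_12 = 97.5/650 = 0.15, a_22 = 0/650 = 0.00, a_32 = 195/650 = 0.30, a_42 = 162.5/650 = 0.25
  a_13 = 350/1000 = 0.35, a_23 = 150/1000 = 0.15, a_33 = 0/1000 = 0.00, a_43 = 50/1000 = 0.05
  a_14 = 170/850 = 0.20, a_24 = 255/850 = 0.30, a_34 = 85/850 = 0.10, a_44 = 127.5/850 = 0.15
I − A =
  [   0.75    -0.15    -0.35    -0.20]
  [  -0.20     1.00    -0.15    -0.30]
  [  -0.05    -0.30     1.00    -0.10]
  [  -0.20    -0.25    -0.05     0.85]
Compute the cofactors C_ij = (−1)^(i+j)·(3×3 minor ij) of I−A; the adjugate is their transpose:
adj(I−A) = Cᵀ =
  [ 0.723500   0.277750   0.310125   0.304750]
  [ 0.239125   0.571375   0.183375   0.279500]
  [ 0.132750   0.209875   0.496750   0.163750]
  [ 0.248375   0.245750   0.156125   0.646625]
det(I−A) = Σ_j (I−A)_1j·C_1j = (0.75)(0.723500) + (-0.15)(0.239125) + (-0.35)(0.132750) + (-0.20)(0.248375) = 0.41061875
(I − A)⁻¹ = adj(I−A) / det(I−A) ≈
  [   1.7620     0.6764     0.7553     0.7422]
  [   0.5824     1.3915     0.4466     0.6807]
  [   0.3233     0.5111     1.2098     0.3988]
  [   0.6049     0.5985     0.3802     1.5748]
First solve x = (I − A)⁻¹ d = adj(I−A)·d / det(I−A); in particular x_3 = (0.132750·500 + 0.209875·675 + 0.496750·900 + 0.163750·925) / 0.41061875 = 806.584375 / 0.41061875 ≈ 1964.315.
Intermediate flow from 1 to 3: z_13 = a_13 · x_3 = 0.35 × 806.584375 / 0.41061875 = 282.30453125 / 0.41061875 ≈ 687.5.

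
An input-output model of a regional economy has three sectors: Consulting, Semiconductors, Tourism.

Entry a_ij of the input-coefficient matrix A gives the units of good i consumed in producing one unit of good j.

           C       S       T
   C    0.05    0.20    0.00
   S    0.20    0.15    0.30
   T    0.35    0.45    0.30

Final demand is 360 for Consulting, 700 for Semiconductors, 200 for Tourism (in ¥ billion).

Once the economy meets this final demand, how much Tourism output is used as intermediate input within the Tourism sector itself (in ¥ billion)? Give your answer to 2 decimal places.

z_TT = 495.81

I − A =
  [   0.95    -0.20     0.00]
  [  -0.20     0.85    -0.30]
  [  -0.35    -0.45     0.70]
Cofactors of I−A, C_ij = (−1)^(i+j)·(minor ij) (rows/columns in the sector order above):
  C_11 = (0.85)(0.70) − (-0.30)(-0.45) = 0.4600
  C_12 = −[(-0.20)(0.70) − (-0.30)(-0.35)] = 0.2450
  C_13 = (-0.20)(-0.45) − (0.85)(-0.35) = 0.3875
  C_21 = −[(-0.20)(0.70) − (0.00)(-0.45)] = 0.1400
  C_22 = (0.95)(0.70) − (0.00)(-0.35) = 0.6650
  C_23 = −[(0.95)(-0.45) − (-0.20)(-0.35)] = 0.4975
  C_31 = (-0.20)(-0.30) − (0.00)(0.85) = 0.0600
  C_32 = −[(0.95)(-0.30) − (0.00)(-0.20)] = 0.2850
  C_33 = (0.95)(0.85) − (-0.20)(-0.20) = 0.7675
det(I−A) = Σ_j (I−A)_1j·C_1j = (0.95)(0.4600) + (-0.20)(0.2450) + (0.00)(0.3875) = 0.3880
adj(I−A) = Cᵀ =
  [ 0.4600   0.1400   0.0600]
  [ 0.2450   0.6650   0.2850]
  [ 0.3875   0.4975   0.7675]
(I − A)⁻¹ = adj(I−A) / det(I−A) ≈
  [   1.1856     0.3608     0.1546]
  [   0.6314     1.7139     0.7345]
  [   0.9987     1.2822     1.9781]
First solve x = (I − A)⁻¹ d = adj(I−A)·d / det(I−A); in particular x_T = (0.3875·360 + 0.4975·700 + 0.7675·200) / 0.3880 = 641.25 / 0.3880 ≈ 1652.7062.
Intermediate flow from T to T: z_TT = a_TT · x_T = 0.30 × 641.25 / 0.3880 = 192.375 / 0.3880 ≈ 495.81.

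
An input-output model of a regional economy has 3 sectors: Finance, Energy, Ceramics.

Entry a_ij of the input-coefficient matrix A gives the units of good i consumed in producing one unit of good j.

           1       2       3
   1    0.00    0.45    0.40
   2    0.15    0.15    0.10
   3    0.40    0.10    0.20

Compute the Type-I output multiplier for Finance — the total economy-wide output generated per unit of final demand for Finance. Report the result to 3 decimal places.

m_1 = 2.599

I − A =
  [   1.00    -0.45    -0.40]
  [  -0.15     0.85    -0.10]
  [  -0.40    -0.10     0.80]
Cofactors of I−A, C_ij = (−1)^(i+j)·(minor ij) (rows/columns in the sector order above):
  C_11 = (0.85)(0.80) − (-0.10)(-0.10) = 0.6700
  C_12 = −[(-0.15)(0.80) − (-0.10)(-0.40)] = 0.1600
  C_13 = (-0.15)(-0.10) − (0.85)(-0.40) = 0.3550
  C_21 = −[(-0.45)(0.80) − (-0.40)(-0.10)] = 0.4000
  C_22 = (1.00)(0.80) − (-0.40)(-0.40) = 0.6400
  C_23 = −[(1.00)(-0.10) − (-0.45)(-0.40)] = 0.2800
  C_31 = (-0.45)(-0.10) − (-0.40)(0.85) = 0.3850
  C_32 = −[(1.00)(-0.10) − (-0.40)(-0.15)] = 0.1600
  C_33 = (1.00)(0.85) − (-0.45)(-0.15) = 0.7825
det(I−A) = Σ_j (I−A)_1j·C_1j = (1.00)(0.6700) + (-0.45)(0.1600) + (-0.40)(0.3550) = 0.4560
adj(I−A) = Cᵀ =
  [ 0.6700   0.4000   0.3850]
  [ 0.1600   0.6400   0.1600]
  [ 0.3550   0.2800   0.7825]
(I − A)⁻¹ = adj(I−A) / det(I−A) ≈
  [   1.4693     0.8772     0.8443]
  [   0.3509     1.4035     0.3509]
  [   0.7785     0.6140     1.7160]
The output multiplier for sector j is the column-j sum of the Leontief inverse (I − A)⁻¹ = adj(I−A) / det(I−A).
Column 1 of adj(I−A): (0.6700, 0.1600, 0.3550); det(I−A) = 0.4560.
m_1 = (0.6700 + 0.1600 + 0.3550) / 0.4560 = 1.185 / 0.4560 ≈ 2.599.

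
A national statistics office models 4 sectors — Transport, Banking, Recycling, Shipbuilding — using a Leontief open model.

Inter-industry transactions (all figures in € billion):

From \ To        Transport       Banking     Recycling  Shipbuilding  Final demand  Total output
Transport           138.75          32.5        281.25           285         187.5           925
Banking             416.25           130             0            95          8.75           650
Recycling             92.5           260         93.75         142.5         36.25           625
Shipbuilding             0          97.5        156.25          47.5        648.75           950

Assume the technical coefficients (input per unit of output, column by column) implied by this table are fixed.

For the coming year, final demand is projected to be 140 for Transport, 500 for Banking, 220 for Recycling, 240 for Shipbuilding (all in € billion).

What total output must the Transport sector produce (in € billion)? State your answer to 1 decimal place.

x_T = 1138.5

Technical coefficients a_ij = z_ij / X_j:
  a_TT = 138.75/925 = 0.15, a_BT = 416.25/925 = 0.45, a_RT = 92.5/925 = 0.10, a_ST = 0/925 = 0.00
  a_TB = 32.5/650 = 0.05, a_BB = 130/650 = 0.20, a_RB = 260/650 = 0.40, a_SB = 97.5/650 = 0.15
  a_TR = 281.25/625 = 0.45, a_BR = 0/625 = 0.00, a_RR = 93.75/625 = 0.15, a_SR = 156.25/625 = 0.25
  a_TS = 285/950 = 0.30, a_BS = 95/950 = 0.10, a_RS = 142.5/950 = 0.15, a_SS = 47.5/950 = 0.05
I − A =
  [   0.85    -0.05    -0.45    -0.30]
  [  -0.45     0.80     0.00    -0.10]
  [  -0.10    -0.40     0.85    -0.15]
  [   0.00    -0.15    -0.25     0.95]
Compute the cofactors C_ij = (−1)^(i+j)·(3×3 minor ij) of I−A; the adjugate is their transpose:
adj(I−A) = Cᵀ =
  [ 0.593250   0.287875   0.396500   0.280250]
  [ 0.349000   0.604250   0.247375   0.212875]
  [ 0.255625   0.351375   0.591625   0.211125]
  [ 0.122375   0.187875   0.194750   0.441875]
det(I−A) = Σ_j (I−A)_1j·C_1j = (0.85)(0.593250) + (-0.05)(0.349000) + (-0.45)(0.255625) + (-0.30)(0.122375) = 0.33506875
(I − A)⁻¹ = adj(I−A) / det(I−A) ≈
  [   1.7705     0.8592     1.1833     0.8364]
  [   1.0416     1.8034     0.7383     0.6353]
  [   0.7629     1.0487     1.7657     0.6301]
  [   0.3652     0.5607     0.5812     1.3188]
x = (I − A)⁻¹ d = adj(I−A)·d / det(I−A), with det(I−A) = 0.33506875:
  x_T = (0.593250·140 + 0.287875·500 + 0.396500·220 + 0.280250·240) / 0.33506875 = 381.4825 / 0.33506875 ≈ 1138.5
  x_B = (0.349000·140 + 0.604250·500 + 0.247375·220 + 0.212875·240) / 0.33506875 = 456.4975 / 0.33506875 ≈ 1362.4
  x_R = (0.255625·140 + 0.351375·500 + 0.591625·220 + 0.211125·240) / 0.33506875 = 392.3025 / 0.33506875 ≈ 1170.8
  x_S = (0.122375·140 + 0.187875·500 + 0.194750·220 + 0.441875·240) / 0.33506875 = 259.965 / 0.33506875 ≈ 775.9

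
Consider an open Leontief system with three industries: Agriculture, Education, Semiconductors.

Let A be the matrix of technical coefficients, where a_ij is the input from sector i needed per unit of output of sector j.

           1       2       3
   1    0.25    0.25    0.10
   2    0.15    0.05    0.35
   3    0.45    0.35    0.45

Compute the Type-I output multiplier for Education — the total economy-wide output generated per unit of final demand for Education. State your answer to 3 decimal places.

I − A =
  [   0.75    -0.25    -0.10]
  [  -0.15     0.95    -0.35]
  [  -0.45    -0.35     0.55]
Cofactors of I−A, C_ij = (−1)^(i+j)·(minor ij) (rows/columns in the sector order above):
  C_11 = (0.95)(0.55) − (-0.35)(-0.35) = 0.4000
  C_12 = −[(-0.15)(0.55) − (-0.35)(-0.45)] = 0.2400
  C_13 = (-0.15)(-0.35) − (0.95)(-0.45) = 0.4800
  C_21 = −[(-0.25)(0.55) − (-0.10)(-0.35)] = 0.1725
  C_22 = (0.75)(0.55) − (-0.10)(-0.45) = 0.3675
  C_23 = −[(0.75)(-0.35) − (-0.25)(-0.45)] = 0.3750
  C_31 = (-0.25)(-0.35) − (-0.10)(0.95) = 0.1825
  C_32 = −[(0.75)(-0.35) − (-0.10)(-0.15)] = 0.2775
  C_33 = (0.75)(0.95) − (-0.25)(-0.15) = 0.6750
det(I−A) = Σ_j (I−A)_1j·C_1j = (0.75)(0.4000) + (-0.25)(0.2400) + (-0.10)(0.4800) = 0.1920
adj(I−A) = Cᵀ =
  [ 0.4000   0.1725   0.1825]
  [ 0.2400   0.3675   0.2775]
  [ 0.4800   0.3750   0.6750]
(I − A)⁻¹ = adj(I−A) / det(I−A) ≈
  [   2.0833     0.8984     0.9505]
  [   1.2500     1.9141     1.4453]
  [   2.5000     1.9531     3.5156]
The output multiplier for sector j is the column-j sum of the Leontief inverse (I − A)⁻¹ = adj(I−A) / det(I−A).
Column 2 of adj(I−A): (0.1725, 0.3675, 0.3750); det(I−A) = 0.1920.
m_2 = (0.1725 + 0.3675 + 0.3750) / 0.1920 = 0.915 / 0.1920 ≈ 4.766.

m_2 = 4.766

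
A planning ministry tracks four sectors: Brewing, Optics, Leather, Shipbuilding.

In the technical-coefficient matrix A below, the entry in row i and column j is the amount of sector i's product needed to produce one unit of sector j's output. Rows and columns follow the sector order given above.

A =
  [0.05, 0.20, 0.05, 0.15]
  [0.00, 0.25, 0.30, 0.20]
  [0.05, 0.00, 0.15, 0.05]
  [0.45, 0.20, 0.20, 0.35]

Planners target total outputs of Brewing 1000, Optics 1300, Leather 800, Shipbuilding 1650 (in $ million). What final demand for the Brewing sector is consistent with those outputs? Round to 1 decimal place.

d_1 = 402.5

I − A =
  [   0.95    -0.20    -0.05    -0.15]
  [   0.00     0.75    -0.30    -0.20]
  [  -0.05     0.00     0.85    -0.05]
  [  -0.45    -0.20    -0.20     0.65]
d = (I − A) x:
  d_1 = (+0.95)·1000 + (-0.20)·1300 + (-0.05)·800 + (-0.15)·1650 = 402.5
  d_2 = (+0.00)·1000 + (+0.75)·1300 + (-0.30)·800 + (-0.20)·1650 = 405.0
  d_3 = (-0.05)·1000 + (+0.00)·1300 + (+0.85)·800 + (-0.05)·1650 = 547.5
  d_4 = (-0.45)·1000 + (-0.20)·1300 + (-0.20)·800 + (+0.65)·1650 = 202.5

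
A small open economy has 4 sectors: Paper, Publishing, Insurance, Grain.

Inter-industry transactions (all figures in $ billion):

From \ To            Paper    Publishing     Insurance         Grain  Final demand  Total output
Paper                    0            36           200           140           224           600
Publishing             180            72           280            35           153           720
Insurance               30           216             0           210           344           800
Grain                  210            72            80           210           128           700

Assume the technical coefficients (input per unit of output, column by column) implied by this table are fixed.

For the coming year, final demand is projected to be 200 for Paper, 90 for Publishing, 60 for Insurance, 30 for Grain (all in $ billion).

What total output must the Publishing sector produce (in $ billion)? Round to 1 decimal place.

Technical coefficients a_ij = z_ij / X_j:
  a_11 = 0/600 = 0.00, a_21 = 180/600 = 0.30, a_31 = 30/600 = 0.05, a_41 = 210/600 = 0.35
  a_12 = 36/720 = 0.05, a_22 = 72/720 = 0.10, a_32 = 216/720 = 0.30, a_42 = 72/720 = 0.10
  a_13 = 200/800 = 0.25, a_23 = 280/800 = 0.35, a_33 = 0/800 = 0.00, a_43 = 80/800 = 0.10
  a_14 = 140/700 = 0.20, a_24 = 35/700 = 0.05, a_34 = 210/700 = 0.30, a_44 = 210/700 = 0.30
I − A =
  [   1.00    -0.05    -0.25    -0.20]
  [  -0.30     0.90    -0.35    -0.05]
  [  -0.05    -0.30     1.00    -0.30]
  [  -0.35    -0.10    -0.10     0.70]
Compute the cofactors C_ij = (−1)^(i+j)·(3×3 minor ij) of I−A; the adjugate is their transpose:
adj(I−A) = Cᵀ =
  [ 0.512500   0.119500   0.193750   0.238000]
  [ 0.267750   0.564000   0.288375   0.240375]
  [ 0.203000   0.227000   0.544625   0.307625]
  [ 0.323500   0.172750   0.215875   0.745375]
det(I−A) = Σ_j (I−A)_1j·C_1j = (1.00)(0.512500) + (-0.05)(0.267750) + (-0.25)(0.203000) + (-0.20)(0.323500) = 0.3836625
(I − A)⁻¹ = adj(I−A) / det(I−A) ≈
  [   1.3358     0.3115     0.5050     0.6203]
  [   0.6979     1.4700     0.7516     0.6265]
  [   0.5291     0.5917     1.4195     0.8018]
  [   0.8432     0.4503     0.5627     1.9428]
x = (I − A)⁻¹ d = adj(I−A)·d / det(I−A), with det(I−A) = 0.3836625:
  x_1 = (0.512500·200 + 0.119500·90 + 0.193750·60 + 0.238000·30) / 0.3836625 = 132.02 / 0.3836625 ≈ 344.1
  x_2 = (0.267750·200 + 0.564000·90 + 0.288375·60 + 0.240375·30) / 0.3836625 = 128.82375 / 0.3836625 ≈ 335.8
  x_3 = (0.203000·200 + 0.227000·90 + 0.544625·60 + 0.307625·30) / 0.3836625 = 102.93625 / 0.3836625 ≈ 268.3
  x_4 = (0.323500·200 + 0.172750·90 + 0.215875·60 + 0.745375·30) / 0.3836625 = 115.56125 / 0.3836625 ≈ 301.2

x_2 = 335.8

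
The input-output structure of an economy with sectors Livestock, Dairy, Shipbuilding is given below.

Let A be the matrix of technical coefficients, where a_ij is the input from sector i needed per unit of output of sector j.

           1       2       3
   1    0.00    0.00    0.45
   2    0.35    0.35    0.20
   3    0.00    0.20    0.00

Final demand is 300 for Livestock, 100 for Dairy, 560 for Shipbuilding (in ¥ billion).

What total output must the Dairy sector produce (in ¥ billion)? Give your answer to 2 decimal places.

x_2 = 700.43

I − A =
  [   1.00     0.00    -0.45]
  [  -0.35     0.65    -0.20]
  [   0.00    -0.20     1.00]
Cofactors of I−A, C_ij = (−1)^(i+j)·(minor ij) (rows/columns in the sector order above):
  C_11 = (0.65)(1.00) − (-0.20)(-0.20) = 0.6100
  C_12 = −[(-0.35)(1.00) − (-0.20)(0.00)] = 0.3500
  C_13 = (-0.35)(-0.20) − (0.65)(0.00) = 0.0700
  C_21 = −[(0.00)(1.00) − (-0.45)(-0.20)] = 0.0900
  C_22 = (1.00)(1.00) − (-0.45)(0.00) = 1.0000
  C_23 = −[(1.00)(-0.20) − (0.00)(0.00)] = 0.2000
  C_31 = (0.00)(-0.20) − (-0.45)(0.65) = 0.2925
  C_32 = −[(1.00)(-0.20) − (-0.45)(-0.35)] = 0.3575
  C_33 = (1.00)(0.65) − (0.00)(-0.35) = 0.6500
det(I−A) = Σ_j (I−A)_1j·C_1j = (1.00)(0.6100) + (0.00)(0.3500) + (-0.45)(0.0700) = 0.5785
adj(I−A) = Cᵀ =
  [ 0.6100   0.0900   0.2925]
  [ 0.3500   1.0000   0.3575]
  [ 0.0700   0.2000   0.6500]
(I − A)⁻¹ = adj(I−A) / det(I−A) ≈
  [   1.0545     0.1556     0.5056]
  [   0.6050     1.7286     0.6180]
  [   0.1210     0.3457     1.1236]
x = (I − A)⁻¹ d = adj(I−A)·d / det(I−A), with det(I−A) = 0.5785:
  x_1 = (0.6100·300 + 0.0900·100 + 0.2925·560) / 0.5785 = 355.80 / 0.5785 ≈ 615.04
  x_2 = (0.3500·300 + 1.0000·100 + 0.3575·560) / 0.5785 = 405.20 / 0.5785 ≈ 700.43
  x_3 = (0.0700·300 + 0.2000·100 + 0.6500·560) / 0.5785 = 405.00 / 0.5785 ≈ 700.09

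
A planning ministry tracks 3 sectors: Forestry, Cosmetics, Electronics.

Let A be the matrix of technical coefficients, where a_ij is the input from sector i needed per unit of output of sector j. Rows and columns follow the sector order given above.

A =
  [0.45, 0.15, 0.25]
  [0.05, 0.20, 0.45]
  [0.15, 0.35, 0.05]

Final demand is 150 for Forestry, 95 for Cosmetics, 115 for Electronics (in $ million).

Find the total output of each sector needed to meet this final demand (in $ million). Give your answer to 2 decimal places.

x_F = 511.13, x_C = 333.24, x_E = 324.53

I − A =
  [   0.55    -0.15    -0.25]
  [  -0.05     0.80    -0.45]
  [  -0.15    -0.35     0.95]
Cofactors of I−A, C_ij = (−1)^(i+j)·(minor ij) (rows/columns in the sector order above):
  C_11 = (0.80)(0.95) − (-0.45)(-0.35) = 0.6025
  C_12 = −[(-0.05)(0.95) − (-0.45)(-0.15)] = 0.1150
  C_13 = (-0.05)(-0.35) − (0.80)(-0.15) = 0.1375
  C_21 = −[(-0.15)(0.95) − (-0.25)(-0.35)] = 0.2300
  C_22 = (0.55)(0.95) − (-0.25)(-0.15) = 0.4850
  C_23 = −[(0.55)(-0.35) − (-0.15)(-0.15)] = 0.2150
  C_31 = (-0.15)(-0.45) − (-0.25)(0.80) = 0.2675
  C_32 = −[(0.55)(-0.45) − (-0.25)(-0.05)] = 0.2600
  C_33 = (0.55)(0.80) − (-0.15)(-0.05) = 0.4325
det(I−A) = Σ_j (I−A)_1j·C_1j = (0.55)(0.6025) + (-0.15)(0.1150) + (-0.25)(0.1375) = 0.27975
adj(I−A) = Cᵀ =
  [ 0.6025   0.2300   0.2675]
  [ 0.1150   0.4850   0.2600]
  [ 0.1375   0.2150   0.4325]
(I − A)⁻¹ = adj(I−A) / det(I−A) ≈
  [   2.1537     0.8222     0.9562]
  [   0.4111     1.7337     0.9294]
  [   0.4915     0.7685     1.5460]
x = (I − A)⁻¹ d = adj(I−A)·d / det(I−A), with det(I−A) = 0.27975:
  x_F = (0.6025·150 + 0.2300·95 + 0.2675·115) / 0.27975 = 142.9875 / 0.27975 ≈ 511.13
  x_C = (0.1150·150 + 0.4850·95 + 0.2600·115) / 0.27975 = 93.225 / 0.27975 ≈ 333.24
  x_E = (0.1375·150 + 0.2150·95 + 0.4325·115) / 0.27975 = 90.7875 / 0.27975 ≈ 324.53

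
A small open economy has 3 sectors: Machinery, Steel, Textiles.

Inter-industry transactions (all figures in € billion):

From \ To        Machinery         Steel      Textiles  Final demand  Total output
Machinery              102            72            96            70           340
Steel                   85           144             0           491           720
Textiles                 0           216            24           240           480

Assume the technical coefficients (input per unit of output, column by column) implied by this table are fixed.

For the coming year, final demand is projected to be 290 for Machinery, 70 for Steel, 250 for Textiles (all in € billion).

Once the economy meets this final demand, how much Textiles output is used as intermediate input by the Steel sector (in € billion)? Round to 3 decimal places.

Technical coefficients a_ij = z_ij / X_j:
  a_11 = 102/340 = 0.30, a_21 = 85/340 = 0.25, a_31 = 0/340 = 0.00
  a_12 = 72/720 = 0.10, a_22 = 144/720 = 0.20, a_32 = 216/720 = 0.30
  a_13 = 96/480 = 0.20, a_23 = 0/480 = 0.00, a_33 = 24/480 = 0.05
I − A =
  [   0.70    -0.10    -0.20]
  [  -0.25     0.80     0.00]
  [   0.00    -0.30     0.95]
Cofactors of I−A, C_ij = (−1)^(i+j)·(minor ij) (rows/columns in the sector order above):
  C_11 = (0.80)(0.95) − (0.00)(-0.30) = 0.7600
  C_12 = −[(-0.25)(0.95) − (0.00)(0.00)] = 0.2375
  C_13 = (-0.25)(-0.30) − (0.80)(0.00) = 0.0750
  C_21 = −[(-0.10)(0.95) − (-0.20)(-0.30)] = 0.1550
  C_22 = (0.70)(0.95) − (-0.20)(0.00) = 0.6650
  C_23 = −[(0.70)(-0.30) − (-0.10)(0.00)] = 0.2100
  C_31 = (-0.10)(0.00) − (-0.20)(0.80) = 0.1600
  C_32 = −[(0.70)(0.00) − (-0.20)(-0.25)] = 0.0500
  C_33 = (0.70)(0.80) − (-0.10)(-0.25) = 0.5350
det(I−A) = Σ_j (I−A)_1j·C_1j = (0.70)(0.7600) + (-0.10)(0.2375) + (-0.20)(0.0750) = 0.49325
adj(I−A) = Cᵀ =
  [ 0.7600   0.1550   0.1600]
  [ 0.2375   0.6650   0.0500]
  [ 0.0750   0.2100   0.5350]
(I − A)⁻¹ = adj(I−A) / det(I−A) ≈
  [   1.5408     0.3142     0.3244]
  [   0.4815     1.3482     0.1014]
  [   0.1521     0.4257     1.0846]
First solve x = (I − A)⁻¹ d = adj(I−A)·d / det(I−A); in particular x_2 = (0.2375·290 + 0.6650·70 + 0.0500·250) / 0.49325 = 127.925 / 0.49325 ≈ 259.35124.
Intermediate flow from 3 to 2: z_32 = a_32 · x_2 = 0.30 × 127.925 / 0.49325 = 38.3775 / 0.49325 ≈ 77.805.

z_32 = 77.805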